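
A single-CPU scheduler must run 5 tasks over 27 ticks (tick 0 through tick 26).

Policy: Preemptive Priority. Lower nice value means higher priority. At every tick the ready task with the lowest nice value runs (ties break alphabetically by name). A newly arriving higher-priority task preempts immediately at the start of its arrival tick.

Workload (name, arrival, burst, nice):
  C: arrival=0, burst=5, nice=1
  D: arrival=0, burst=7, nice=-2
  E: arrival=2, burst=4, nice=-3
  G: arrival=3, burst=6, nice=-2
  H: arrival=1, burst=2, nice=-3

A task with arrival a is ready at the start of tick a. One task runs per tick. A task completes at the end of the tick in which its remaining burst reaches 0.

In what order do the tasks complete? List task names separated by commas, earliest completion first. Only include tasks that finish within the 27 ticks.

t=0: ready={C,D} → run D
t=1: ready={C,D,H} → run H
t=2: ready={C,D,E,H} → run E
t=3: ready={C,D,E,G,H} → run E
t=4: ready={C,D,E,G,H} → run E
t=5: ready={C,D,E,G,H} → run E
t=6: ready={C,D,G,H} → run H
t=7: ready={C,D,G} → run D
t=8: ready={C,D,G} → run D
t=9: ready={C,D,G} → run D
t=10: ready={C,D,G} → run D
t=11: ready={C,D,G} → run D
t=12: ready={C,D,G} → run D
t=13: ready={C,G} → run G
t=14: ready={C,G} → run G
t=15: ready={C,G} → run G
t=16: ready={C,G} → run G
t=17: ready={C,G} → run G
t=18: ready={C,G} → run G
t=19: ready={C} → run C
t=20: ready={C} → run C
t=21: ready={C} → run C
t=22: ready={C} → run C
t=23: ready={C} → run C
t=24: (idle)
t=25: (idle)
t=26: (idle)

completion order = E, H, D, G, C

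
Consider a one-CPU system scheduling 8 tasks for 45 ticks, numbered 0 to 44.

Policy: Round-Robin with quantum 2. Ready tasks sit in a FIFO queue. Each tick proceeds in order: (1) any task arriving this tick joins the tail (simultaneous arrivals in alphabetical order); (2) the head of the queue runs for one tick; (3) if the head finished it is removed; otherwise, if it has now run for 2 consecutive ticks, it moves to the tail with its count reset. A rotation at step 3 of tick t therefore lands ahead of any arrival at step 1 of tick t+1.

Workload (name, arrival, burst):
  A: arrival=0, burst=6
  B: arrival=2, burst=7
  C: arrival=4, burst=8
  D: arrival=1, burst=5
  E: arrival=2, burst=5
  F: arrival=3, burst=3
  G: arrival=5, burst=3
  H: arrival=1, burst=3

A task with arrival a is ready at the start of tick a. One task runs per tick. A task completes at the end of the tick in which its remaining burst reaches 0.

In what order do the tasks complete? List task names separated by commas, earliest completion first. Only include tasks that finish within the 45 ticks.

completion order = H, A, F, D, G, E, B, C

t=0: queue=[A] q_used=0 → run A
t=1: queue=[A,D,H] q_used=1 → run A
t=2: queue=[D,H,A,B,E] q_used=0 → run D
t=3: queue=[D,H,A,B,E,F] q_used=1 → run D
t=4: queue=[H,A,B,E,F,D,C] q_used=0 → run H
t=5: queue=[H,A,B,E,F,D,C,G] q_used=1 → run H
t=6: queue=[A,B,E,F,D,C,G,H] q_used=0 → run A
t=7: queue=[A,B,E,F,D,C,G,H] q_used=1 → run A
t=8: queue=[B,E,F,D,C,G,H,A] q_used=0 → run B
t=9: queue=[B,E,F,D,C,G,H,A] q_used=1 → run B
t=10: queue=[E,F,D,C,G,H,A,B] q_used=0 → run E
t=11: queue=[E,F,D,C,G,H,A,B] q_used=1 → run E
t=12: queue=[F,D,C,G,H,A,B,E] q_used=0 → run F
t=13: queue=[F,D,C,G,H,A,B,E] q_used=1 → run F
t=14: queue=[D,C,G,H,A,B,E,F] q_used=0 → run D
t=15: queue=[D,C,G,H,A,B,E,F] q_used=1 → run D
t=16: queue=[C,G,H,A,B,E,F,D] q_used=0 → run C
t=17: queue=[C,G,H,A,B,E,F,D] q_used=1 → run C
t=18: queue=[G,H,A,B,E,F,D,C] q_used=0 → run G
t=19: queue=[G,H,A,B,E,F,D,C] q_used=1 → run G
t=20: queue=[H,A,B,E,F,D,C,G] q_used=0 → run H
t=21: queue=[A,B,E,F,D,C,G] q_used=0 → run A
t=22: queue=[A,B,E,F,D,C,G] q_used=1 → run A
t=23: queue=[B,E,F,D,C,G] q_used=0 → run B
t=24: queue=[B,E,F,D,C,G] q_used=1 → run B
t=25: queue=[E,F,D,C,G,B] q_used=0 → run E
t=26: queue=[E,F,D,C,G,B] q_used=1 → run E
t=27: queue=[F,D,C,G,B,E] q_used=0 → run F
t=28: queue=[D,C,G,B,E] q_used=0 → run D
t=29: queue=[C,G,B,E] q_used=0 → run C
t=30: queue=[C,G,B,E] q_used=1 → run C
t=31: queue=[G,B,E,C] q_used=0 → run G
t=32: queue=[B,E,C] q_used=0 → run B
t=33: queue=[B,E,C] q_used=1 → run B
t=34: queue=[E,C,B] q_used=0 → run E
t=35: queue=[C,B] q_used=0 → run C
t=36: queue=[C,B] q_used=1 → run C
t=37: queue=[B,C] q_used=0 → run B
t=38: queue=[C] q_used=0 → run C
t=39: queue=[C] q_used=1 → run C
t=40: (idle)
t=41: (idle)
t=42: (idle)
t=43: (idle)
t=44: (idle)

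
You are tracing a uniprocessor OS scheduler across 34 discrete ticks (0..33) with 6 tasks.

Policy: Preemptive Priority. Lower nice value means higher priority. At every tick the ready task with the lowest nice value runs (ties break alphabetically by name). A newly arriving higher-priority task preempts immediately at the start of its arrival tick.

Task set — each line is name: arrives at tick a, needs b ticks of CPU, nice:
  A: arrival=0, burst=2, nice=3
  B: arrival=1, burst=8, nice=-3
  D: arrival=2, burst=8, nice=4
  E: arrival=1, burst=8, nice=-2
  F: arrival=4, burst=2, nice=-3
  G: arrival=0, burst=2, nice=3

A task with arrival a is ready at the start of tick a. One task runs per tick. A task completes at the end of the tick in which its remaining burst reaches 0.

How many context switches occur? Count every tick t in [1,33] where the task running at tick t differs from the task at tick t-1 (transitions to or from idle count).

t=0: ready={A,G} → run A
t=1: ready={A,B,E,G} → run B
t=2: ready={A,B,D,E,G} → run B
t=3: ready={A,B,D,E,G} → run B
t=4: ready={A,B,D,E,F,G} → run B
t=5: ready={A,B,D,E,F,G} → run B
t=6: ready={A,B,D,E,F,G} → run B
t=7: ready={A,B,D,E,F,G} → run B
t=8: ready={A,B,D,E,F,G} → run B
t=9: ready={A,D,E,F,G} → run F
t=10: ready={A,D,E,F,G} → run F
t=11: ready={A,D,E,G} → run E
t=12: ready={A,D,E,G} → run E
t=13: ready={A,D,E,G} → run E
t=14: ready={A,D,E,G} → run E
t=15: ready={A,D,E,G} → run E
t=16: ready={A,D,E,G} → run E
t=17: ready={A,D,E,G} → run E
t=18: ready={A,D,E,G} → run E
t=19: ready={A,D,G} → run A
t=20: ready={D,G} → run G
t=21: ready={D,G} → run G
t=22: ready={D} → run D
t=23: ready={D} → run D
t=24: ready={D} → run D
t=25: ready={D} → run D
t=26: ready={D} → run D
t=27: ready={D} → run D
t=28: ready={D} → run D
t=29: ready={D} → run D
t=30: (idle)
t=31: (idle)
t=32: (idle)
t=33: (idle)

context switches = 7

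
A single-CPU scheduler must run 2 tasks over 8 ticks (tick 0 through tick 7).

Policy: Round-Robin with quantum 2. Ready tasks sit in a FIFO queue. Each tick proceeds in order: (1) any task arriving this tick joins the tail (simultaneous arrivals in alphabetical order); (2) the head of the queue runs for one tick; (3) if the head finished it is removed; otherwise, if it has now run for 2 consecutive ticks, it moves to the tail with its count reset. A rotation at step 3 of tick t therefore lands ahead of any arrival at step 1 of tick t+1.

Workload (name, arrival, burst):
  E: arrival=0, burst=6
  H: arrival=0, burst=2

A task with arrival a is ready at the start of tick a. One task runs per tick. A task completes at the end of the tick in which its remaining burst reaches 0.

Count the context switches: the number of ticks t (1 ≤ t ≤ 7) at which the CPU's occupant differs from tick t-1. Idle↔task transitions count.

t=0: queue=[E,H] q_used=0 → run E
t=1: queue=[E,H] q_used=1 → run E
t=2: queue=[H,E] q_used=0 → run H
t=3: queue=[H,E] q_used=1 → run H
t=4: queue=[E] q_used=0 → run E
t=5: queue=[E] q_used=1 → run E
t=6: queue=[E] q_used=0 → run E
t=7: queue=[E] q_used=1 → run E

context switches = 2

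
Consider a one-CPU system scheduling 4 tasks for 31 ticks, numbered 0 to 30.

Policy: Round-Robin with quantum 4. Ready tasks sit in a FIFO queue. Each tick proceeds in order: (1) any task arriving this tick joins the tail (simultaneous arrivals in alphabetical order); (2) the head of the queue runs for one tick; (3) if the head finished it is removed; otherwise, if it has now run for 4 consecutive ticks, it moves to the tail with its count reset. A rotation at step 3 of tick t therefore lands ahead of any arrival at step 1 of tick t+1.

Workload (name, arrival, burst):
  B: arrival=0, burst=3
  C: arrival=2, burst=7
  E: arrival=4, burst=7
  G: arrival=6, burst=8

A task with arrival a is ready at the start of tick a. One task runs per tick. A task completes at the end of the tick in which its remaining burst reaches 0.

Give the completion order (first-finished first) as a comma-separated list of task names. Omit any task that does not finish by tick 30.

t=0: queue=[B] q_used=0 → run B
t=1: queue=[B] q_used=1 → run B
t=2: queue=[B,C] q_used=2 → run B
t=3: queue=[C] q_used=0 → run C
t=4: queue=[C,E] q_used=1 → run C
t=5: queue=[C,E] q_used=2 → run C
t=6: queue=[C,E,G] q_used=3 → run C
t=7: queue=[E,G,C] q_used=0 → run E
t=8: queue=[E,G,C] q_used=1 → run E
t=9: queue=[E,G,C] q_used=2 → run E
t=10: queue=[E,G,C] q_used=3 → run E
t=11: queue=[G,C,E] q_used=0 → run G
t=12: queue=[G,C,E] q_used=1 → run G
t=13: queue=[G,C,E] q_used=2 → run G
t=14: queue=[G,C,E] q_used=3 → run G
t=15: queue=[C,E,G] q_used=0 → run C
t=16: queue=[C,E,G] q_used=1 → run C
t=17: queue=[C,E,G] q_used=2 → run C
t=18: queue=[E,G] q_used=0 → run E
t=19: queue=[E,G] q_used=1 → run E
t=20: queue=[E,G] q_used=2 → run E
t=21: queue=[G] q_used=0 → run G
t=22: queue=[G] q_used=1 → run G
t=23: queue=[G] q_used=2 → run G
t=24: queue=[G] q_used=3 → run G
t=25: (idle)
t=26: (idle)
t=27: (idle)
t=28: (idle)
t=29: (idle)
t=30: (idle)

completion order = B, C, E, G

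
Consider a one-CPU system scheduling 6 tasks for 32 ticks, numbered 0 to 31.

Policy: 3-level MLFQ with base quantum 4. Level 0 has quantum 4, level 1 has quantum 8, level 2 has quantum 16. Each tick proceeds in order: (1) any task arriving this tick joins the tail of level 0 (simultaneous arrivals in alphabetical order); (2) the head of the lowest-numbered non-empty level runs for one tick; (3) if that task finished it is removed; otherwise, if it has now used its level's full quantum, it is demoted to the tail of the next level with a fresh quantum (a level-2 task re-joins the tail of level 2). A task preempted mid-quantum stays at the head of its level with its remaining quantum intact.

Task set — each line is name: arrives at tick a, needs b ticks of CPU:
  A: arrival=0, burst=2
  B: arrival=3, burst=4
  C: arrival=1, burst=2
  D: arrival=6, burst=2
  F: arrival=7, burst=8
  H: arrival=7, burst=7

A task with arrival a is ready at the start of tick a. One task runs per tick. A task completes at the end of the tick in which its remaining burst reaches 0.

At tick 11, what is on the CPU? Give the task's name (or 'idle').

running at tick 11 = F

t=0: L0/L1/L2 = A/-/- → run A
t=1: L0/L1/L2 = AC/-/- → run A
t=2: L0/L1/L2 = C/-/- → run C
t=3: L0/L1/L2 = CB/-/- → run C
t=4: L0/L1/L2 = B/-/- → run B
t=5: L0/L1/L2 = B/-/- → run B
t=6: L0/L1/L2 = BD/-/- → run B
t=7: L0/L1/L2 = BDFH/-/- → run B
t=8: L0/L1/L2 = DFH/-/- → run D
t=9: L0/L1/L2 = DFH/-/- → run D
t=10: L0/L1/L2 = FH/-/- → run F
t=11: L0/L1/L2 = FH/-/- → run F
t=12: L0/L1/L2 = FH/-/- → run F
t=13: L0/L1/L2 = FH/-/- → run F
t=14: L0/L1/L2 = H/F/- → run H
t=15: L0/L1/L2 = H/F/- → run H
t=16: L0/L1/L2 = H/F/- → run H
t=17: L0/L1/L2 = H/F/- → run H
t=18: L0/L1/L2 = -/FH/- → run F
t=19: L0/L1/L2 = -/FH/- → run F
t=20: L0/L1/L2 = -/FH/- → run F
t=21: L0/L1/L2 = -/FH/- → run F
t=22: L0/L1/L2 = -/H/- → run H
t=23: L0/L1/L2 = -/H/- → run H
t=24: L0/L1/L2 = -/H/- → run H
t=25: (idle)
t=26: (idle)
t=27: (idle)
t=28: (idle)
t=29: (idle)
t=30: (idle)
t=31: (idle)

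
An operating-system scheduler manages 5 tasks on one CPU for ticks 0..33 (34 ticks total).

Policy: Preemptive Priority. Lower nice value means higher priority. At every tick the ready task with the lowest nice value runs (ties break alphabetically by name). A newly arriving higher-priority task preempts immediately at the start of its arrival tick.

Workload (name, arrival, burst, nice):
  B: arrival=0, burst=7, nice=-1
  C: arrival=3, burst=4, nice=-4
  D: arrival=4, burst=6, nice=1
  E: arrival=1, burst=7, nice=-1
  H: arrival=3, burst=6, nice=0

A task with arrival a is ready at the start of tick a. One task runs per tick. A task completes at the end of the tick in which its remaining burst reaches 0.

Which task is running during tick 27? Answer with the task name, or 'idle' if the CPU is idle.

t=0: ready={B} → run B
t=1: ready={B,E} → run B
t=2: ready={B,E} → run B
t=3: ready={B,C,E,H} → run C
t=4: ready={B,C,D,E,H} → run C
t=5: ready={B,C,D,E,H} → run C
t=6: ready={B,C,D,E,H} → run C
t=7: ready={B,D,E,H} → run B
t=8: ready={B,D,E,H} → run B
t=9: ready={B,D,E,H} → run B
t=10: ready={B,D,E,H} → run B
t=11: ready={D,E,H} → run E
t=12: ready={D,E,H} → run E
t=13: ready={D,E,H} → run E
t=14: ready={D,E,H} → run E
t=15: ready={D,E,H} → run E
t=16: ready={D,E,H} → run E
t=17: ready={D,E,H} → run E
t=18: ready={D,H} → run H
t=19: ready={D,H} → run H
t=20: ready={D,H} → run H
t=21: ready={D,H} → run H
t=22: ready={D,H} → run H
t=23: ready={D,H} → run H
t=24: ready={D} → run D
t=25: ready={D} → run D
t=26: ready={D} → run D
t=27: ready={D} → run D
t=28: ready={D} → run D
t=29: ready={D} → run D
t=30: (idle)
t=31: (idle)
t=32: (idle)
t=33: (idle)

running at tick 27 = D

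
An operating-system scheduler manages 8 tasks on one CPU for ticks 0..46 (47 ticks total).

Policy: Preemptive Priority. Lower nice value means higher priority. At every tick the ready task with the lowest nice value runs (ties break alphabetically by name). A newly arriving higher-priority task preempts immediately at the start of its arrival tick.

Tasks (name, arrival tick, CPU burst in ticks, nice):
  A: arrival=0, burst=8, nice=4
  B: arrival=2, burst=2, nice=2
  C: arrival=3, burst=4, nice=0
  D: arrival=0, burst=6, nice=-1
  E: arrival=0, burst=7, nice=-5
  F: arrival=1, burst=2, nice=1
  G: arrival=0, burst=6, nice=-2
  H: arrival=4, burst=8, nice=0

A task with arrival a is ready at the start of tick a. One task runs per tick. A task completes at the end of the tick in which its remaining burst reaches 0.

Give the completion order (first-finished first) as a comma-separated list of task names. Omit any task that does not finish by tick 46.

t=0: ready={A,D,E,G} → run E
t=1: ready={A,D,E,F,G} → run E
t=2: ready={A,B,D,E,F,G} → run E
t=3: ready={A,B,C,D,E,F,G} → run E
t=4: ready={A,B,C,D,E,F,G,H} → run E
t=5: ready={A,B,C,D,E,F,G,H} → run E
t=6: ready={A,B,C,D,E,F,G,H} → run E
t=7: ready={A,B,C,D,F,G,H} → run G
t=8: ready={A,B,C,D,F,G,H} → run G
t=9: ready={A,B,C,D,F,G,H} → run G
t=10: ready={A,B,C,D,F,G,H} → run G
t=11: ready={A,B,C,D,F,G,H} → run G
t=12: ready={A,B,C,D,F,G,H} → run G
t=13: ready={A,B,C,D,F,H} → run D
t=14: ready={A,B,C,D,F,H} → run D
t=15: ready={A,B,C,D,F,H} → run D
t=16: ready={A,B,C,D,F,H} → run D
t=17: ready={A,B,C,D,F,H} → run D
t=18: ready={A,B,C,D,F,H} → run D
t=19: ready={A,B,C,F,H} → run C
t=20: ready={A,B,C,F,H} → run C
t=21: ready={A,B,C,F,H} → run C
t=22: ready={A,B,C,F,H} → run C
t=23: ready={A,B,F,H} → run H
t=24: ready={A,B,F,H} → run H
t=25: ready={A,B,F,H} → run H
t=26: ready={A,B,F,H} → run H
t=27: ready={A,B,F,H} → run H
t=28: ready={A,B,F,H} → run H
t=29: ready={A,B,F,H} → run H
t=30: ready={A,B,F,H} → run H
t=31: ready={A,B,F} → run F
t=32: ready={A,B,F} → run F
t=33: ready={A,B} → run B
t=34: ready={A,B} → run B
t=35: ready={A} → run A
t=36: ready={A} → run A
t=37: ready={A} → run A
t=38: ready={A} → run A
t=39: ready={A} → run A
t=40: ready={A} → run A
t=41: ready={A} → run A
t=42: ready={A} → run A
t=43: (idle)
t=44: (idle)
t=45: (idle)
t=46: (idle)

completion order = E, G, D, C, H, F, B, A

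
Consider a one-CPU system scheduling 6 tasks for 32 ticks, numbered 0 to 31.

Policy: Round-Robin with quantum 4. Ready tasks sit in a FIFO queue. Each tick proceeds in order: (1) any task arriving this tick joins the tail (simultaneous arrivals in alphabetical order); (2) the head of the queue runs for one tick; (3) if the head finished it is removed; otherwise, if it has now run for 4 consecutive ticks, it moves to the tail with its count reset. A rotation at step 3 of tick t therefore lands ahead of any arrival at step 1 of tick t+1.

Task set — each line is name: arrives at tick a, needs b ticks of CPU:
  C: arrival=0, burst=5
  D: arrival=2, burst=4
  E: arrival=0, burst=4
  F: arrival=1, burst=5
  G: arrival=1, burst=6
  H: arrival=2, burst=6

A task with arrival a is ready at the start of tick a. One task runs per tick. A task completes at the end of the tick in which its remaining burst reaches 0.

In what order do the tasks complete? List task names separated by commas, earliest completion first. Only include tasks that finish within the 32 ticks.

completion order = E, D, C, F, G, H

t=0: queue=[C,E] q_used=0 → run C
t=1: queue=[C,E,F,G] q_used=1 → run C
t=2: queue=[C,E,F,G,D,H] q_used=2 → run C
t=3: queue=[C,E,F,G,D,H] q_used=3 → run C
t=4: queue=[E,F,G,D,H,C] q_used=0 → run E
t=5: queue=[E,F,G,D,H,C] q_used=1 → run E
t=6: queue=[E,F,G,D,H,C] q_used=2 → run E
t=7: queue=[E,F,G,D,H,C] q_used=3 → run E
t=8: queue=[F,G,D,H,C] q_used=0 → run F
t=9: queue=[F,G,D,H,C] q_used=1 → run F
t=10: queue=[F,G,D,H,C] q_used=2 → run F
t=11: queue=[F,G,D,H,C] q_used=3 → run F
t=12: queue=[G,D,H,C,F] q_used=0 → run G
t=13: queue=[G,D,H,C,F] q_used=1 → run G
t=14: queue=[G,D,H,C,F] q_used=2 → run G
t=15: queue=[G,D,H,C,F] q_used=3 → run G
t=16: queue=[D,H,C,F,G] q_used=0 → run D
t=17: queue=[D,H,C,F,G] q_used=1 → run D
t=18: queue=[D,H,C,F,G] q_used=2 → run D
t=19: queue=[D,H,C,F,G] q_used=3 → run D
t=20: queue=[H,C,F,G] q_used=0 → run H
t=21: queue=[H,C,F,G] q_used=1 → run H
t=22: queue=[H,C,F,G] q_used=2 → run H
t=23: queue=[H,C,F,G] q_used=3 → run H
t=24: queue=[C,F,G,H] q_used=0 → run C
t=25: queue=[F,G,H] q_used=0 → run F
t=26: queue=[G,H] q_used=0 → run G
t=27: queue=[G,H] q_used=1 → run G
t=28: queue=[H] q_used=0 → run H
t=29: queue=[H] q_used=1 → run H
t=30: (idle)
t=31: (idle)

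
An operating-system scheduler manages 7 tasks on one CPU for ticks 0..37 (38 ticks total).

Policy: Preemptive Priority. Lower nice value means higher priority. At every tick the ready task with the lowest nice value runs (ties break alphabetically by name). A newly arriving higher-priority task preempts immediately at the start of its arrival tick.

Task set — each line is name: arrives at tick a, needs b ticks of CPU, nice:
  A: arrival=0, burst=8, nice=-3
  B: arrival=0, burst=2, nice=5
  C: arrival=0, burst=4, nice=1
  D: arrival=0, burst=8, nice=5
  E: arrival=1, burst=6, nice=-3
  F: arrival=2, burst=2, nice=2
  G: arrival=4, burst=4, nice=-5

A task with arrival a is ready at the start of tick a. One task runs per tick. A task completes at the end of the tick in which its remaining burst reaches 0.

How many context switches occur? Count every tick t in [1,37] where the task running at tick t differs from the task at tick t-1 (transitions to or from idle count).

t=0: ready={A,B,C,D} → run A
t=1: ready={A,B,C,D,E} → run A
t=2: ready={A,B,C,D,E,F} → run A
t=3: ready={A,B,C,D,E,F} → run A
t=4: ready={A,B,C,D,E,F,G} → run G
t=5: ready={A,B,C,D,E,F,G} → run G
t=6: ready={A,B,C,D,E,F,G} → run G
t=7: ready={A,B,C,D,E,F,G} → run G
t=8: ready={A,B,C,D,E,F} → run A
t=9: ready={A,B,C,D,E,F} → run A
t=10: ready={A,B,C,D,E,F} → run A
t=11: ready={A,B,C,D,E,F} → run A
t=12: ready={B,C,D,E,F} → run E
t=13: ready={B,C,D,E,F} → run E
t=14: ready={B,C,D,E,F} → run E
t=15: ready={B,C,D,E,F} → run E
t=16: ready={B,C,D,E,F} → run E
t=17: ready={B,C,D,E,F} → run E
t=18: ready={B,C,D,F} → run C
t=19: ready={B,C,D,F} → run C
t=20: ready={B,C,D,F} → run C
t=21: ready={B,C,D,F} → run C
t=22: ready={B,D,F} → run F
t=23: ready={B,D,F} → run F
t=24: ready={B,D} → run B
t=25: ready={B,D} → run B
t=26: ready={D} → run D
t=27: ready={D} → run D
t=28: ready={D} → run D
t=29: ready={D} → run D
t=30: ready={D} → run D
t=31: ready={D} → run D
t=32: ready={D} → run D
t=33: ready={D} → run D
t=34: (idle)
t=35: (idle)
t=36: (idle)
t=37: (idle)

context switches = 8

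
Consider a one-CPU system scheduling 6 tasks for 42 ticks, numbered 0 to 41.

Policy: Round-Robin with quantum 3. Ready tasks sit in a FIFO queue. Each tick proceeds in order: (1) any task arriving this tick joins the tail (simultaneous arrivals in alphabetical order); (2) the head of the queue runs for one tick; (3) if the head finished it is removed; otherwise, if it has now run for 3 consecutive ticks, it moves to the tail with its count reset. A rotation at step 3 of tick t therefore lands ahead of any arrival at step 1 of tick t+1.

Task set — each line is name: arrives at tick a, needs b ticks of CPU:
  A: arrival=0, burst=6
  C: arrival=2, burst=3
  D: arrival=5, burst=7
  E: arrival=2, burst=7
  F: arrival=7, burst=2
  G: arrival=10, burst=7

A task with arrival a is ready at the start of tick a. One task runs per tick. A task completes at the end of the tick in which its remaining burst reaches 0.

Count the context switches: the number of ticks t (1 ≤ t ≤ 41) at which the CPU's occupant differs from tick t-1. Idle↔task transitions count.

context switches = 13

t=0: queue=[A] q_used=0 → run A
t=1: queue=[A] q_used=1 → run A
t=2: queue=[A,C,E] q_used=2 → run A
t=3: queue=[C,E,A] q_used=0 → run C
t=4: queue=[C,E,A] q_used=1 → run C
t=5: queue=[C,E,A,D] q_used=2 → run C
t=6: queue=[E,A,D] q_used=0 → run E
t=7: queue=[E,A,D,F] q_used=1 → run E
t=8: queue=[E,A,D,F] q_used=2 → run E
t=9: queue=[A,D,F,E] q_used=0 → run A
t=10: queue=[A,D,F,E,G] q_used=1 → run A
t=11: queue=[A,D,F,E,G] q_used=2 → run A
t=12: queue=[D,F,E,G] q_used=0 → run D
t=13: queue=[D,F,E,G] q_used=1 → run D
t=14: queue=[D,F,E,G] q_used=2 → run D
t=15: queue=[F,E,G,D] q_used=0 → run F
t=16: queue=[F,E,G,D] q_used=1 → run F
t=17: queue=[E,G,D] q_used=0 → run E
t=18: queue=[E,G,D] q_used=1 → run E
t=19: queue=[E,G,D] q_used=2 → run E
t=20: queue=[G,D,E] q_used=0 → run G
t=21: queue=[G,D,E] q_used=1 → run G
t=22: queue=[G,D,E] q_used=2 → run G
t=23: queue=[D,E,G] q_used=0 → run D
t=24: queue=[D,E,G] q_used=1 → run D
t=25: queue=[D,E,G] q_used=2 → run D
t=26: queue=[E,G,D] q_used=0 → run E
t=27: queue=[G,D] q_used=0 → run G
t=28: queue=[G,D] q_used=1 → run G
t=29: queue=[G,D] q_used=2 → run G
t=30: queue=[D,G] q_used=0 → run D
t=31: queue=[G] q_used=0 → run G
t=32: (idle)
t=33: (idle)
t=34: (idle)
t=35: (idle)
t=36: (idle)
t=37: (idle)
t=38: (idle)
t=39: (idle)
t=40: (idle)
t=41: (idle)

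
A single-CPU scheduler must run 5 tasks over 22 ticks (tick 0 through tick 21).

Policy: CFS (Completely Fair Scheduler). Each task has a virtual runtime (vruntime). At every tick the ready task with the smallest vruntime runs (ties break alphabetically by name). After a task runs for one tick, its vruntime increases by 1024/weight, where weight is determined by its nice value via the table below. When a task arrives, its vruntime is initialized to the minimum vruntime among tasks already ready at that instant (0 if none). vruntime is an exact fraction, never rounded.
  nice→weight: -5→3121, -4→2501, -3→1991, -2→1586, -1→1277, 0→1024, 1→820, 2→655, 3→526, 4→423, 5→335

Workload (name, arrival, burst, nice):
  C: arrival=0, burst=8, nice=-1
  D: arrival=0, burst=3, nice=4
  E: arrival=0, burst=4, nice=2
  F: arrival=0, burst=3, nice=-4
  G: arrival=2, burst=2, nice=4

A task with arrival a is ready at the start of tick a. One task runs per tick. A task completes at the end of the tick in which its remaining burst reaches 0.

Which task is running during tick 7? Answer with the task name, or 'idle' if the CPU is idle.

t=0: vr[C=0 D=0 E=0 F=0] → run C
t=1: vr[C=1024/1277 D=0 E=0 F=0] → run D
t=2: vr[C=1024/1277 D=1024/423 E=0 F=0 G=0] → run E
t=3: vr[C=1024/1277 D=1024/423 E=1024/655 F=0 G=0] → run F
t=4: vr[C=1024/1277 D=1024/423 E=1024/655 F=1024/2501 G=0] → run G
t=5: vr[C=1024/1277 D=1024/423 E=1024/655 F=1024/2501 G=1024/423] → run F
t=6: vr[C=1024/1277 D=1024/423 E=1024/655 F=2048/2501 G=1024/423] → run C
t=7: vr[C=2048/1277 D=1024/423 E=1024/655 F=2048/2501 G=1024/423] → run F
t=8: vr[C=2048/1277 D=1024/423 E=1024/655 G=1024/423] → run E
t=9: vr[C=2048/1277 D=1024/423 E=2048/655 G=1024/423] → run C
t=10: vr[C=3072/1277 D=1024/423 E=2048/655 G=1024/423] → run C
t=11: vr[C=4096/1277 D=1024/423 E=2048/655 G=1024/423] → run D
t=12: vr[C=4096/1277 D=2048/423 E=2048/655 G=1024/423] → run G
t=13: vr[C=4096/1277 D=2048/423 E=2048/655] → run E
t=14: vr[C=4096/1277 D=2048/423 E=3072/655] → run C
t=15: vr[C=5120/1277 D=2048/423 E=3072/655] → run C
t=16: vr[C=6144/1277 D=2048/423 E=3072/655] → run E
t=17: vr[C=6144/1277 D=2048/423] → run C
t=18: vr[C=7168/1277 D=2048/423] → run D
t=19: vr[C=7168/1277] → run C
t=20: (idle)
t=21: (idle)

running at tick 7 = F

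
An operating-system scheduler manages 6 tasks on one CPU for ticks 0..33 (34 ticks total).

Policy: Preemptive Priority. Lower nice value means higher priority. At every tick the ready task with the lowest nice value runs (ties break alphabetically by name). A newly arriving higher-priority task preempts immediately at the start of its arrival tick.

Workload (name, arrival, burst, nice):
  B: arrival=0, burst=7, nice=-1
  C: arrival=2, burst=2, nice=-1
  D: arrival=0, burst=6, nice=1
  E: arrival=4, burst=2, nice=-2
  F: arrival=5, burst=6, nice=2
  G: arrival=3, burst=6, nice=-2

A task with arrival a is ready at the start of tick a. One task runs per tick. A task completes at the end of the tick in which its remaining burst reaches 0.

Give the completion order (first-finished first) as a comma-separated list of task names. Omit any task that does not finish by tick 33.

t=0: ready={B,D} → run B
t=1: ready={B,D} → run B
t=2: ready={B,C,D} → run B
t=3: ready={B,C,D,G} → run G
t=4: ready={B,C,D,E,G} → run E
t=5: ready={B,C,D,E,F,G} → run E
t=6: ready={B,C,D,F,G} → run G
t=7: ready={B,C,D,F,G} → run G
t=8: ready={B,C,D,F,G} → run G
t=9: ready={B,C,D,F,G} → run G
t=10: ready={B,C,D,F,G} → run G
t=11: ready={B,C,D,F} → run B
t=12: ready={B,C,D,F} → run B
t=13: ready={B,C,D,F} → run B
t=14: ready={B,C,D,F} → run B
t=15: ready={C,D,F} → run C
t=16: ready={C,D,F} → run C
t=17: ready={D,F} → run D
t=18: ready={D,F} → run D
t=19: ready={D,F} → run D
t=20: ready={D,F} → run D
t=21: ready={D,F} → run D
t=22: ready={D,F} → run D
t=23: ready={F} → run F
t=24: ready={F} → run F
t=25: ready={F} → run F
t=26: ready={F} → run F
t=27: ready={F} → run F
t=28: ready={F} → run F
t=29: (idle)
t=30: (idle)
t=31: (idle)
t=32: (idle)
t=33: (idle)

completion order = E, G, B, C, D, F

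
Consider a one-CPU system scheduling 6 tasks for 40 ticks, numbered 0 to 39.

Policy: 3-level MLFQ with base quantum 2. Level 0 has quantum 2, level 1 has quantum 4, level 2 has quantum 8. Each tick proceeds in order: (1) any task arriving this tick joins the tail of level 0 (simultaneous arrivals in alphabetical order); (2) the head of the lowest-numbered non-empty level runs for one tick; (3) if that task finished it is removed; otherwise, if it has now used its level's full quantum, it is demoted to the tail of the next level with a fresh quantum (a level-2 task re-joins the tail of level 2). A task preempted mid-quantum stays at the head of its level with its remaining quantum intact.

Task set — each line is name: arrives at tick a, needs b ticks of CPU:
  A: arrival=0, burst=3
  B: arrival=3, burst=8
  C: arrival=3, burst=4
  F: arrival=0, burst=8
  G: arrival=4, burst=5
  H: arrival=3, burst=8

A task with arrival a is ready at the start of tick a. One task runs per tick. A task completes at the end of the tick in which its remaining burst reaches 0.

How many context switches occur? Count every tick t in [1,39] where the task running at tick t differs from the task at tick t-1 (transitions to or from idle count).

t=0: L0/L1/L2 = AF/-/- → run A
t=1: L0/L1/L2 = AF/-/- → run A
t=2: L0/L1/L2 = F/A/- → run F
t=3: L0/L1/L2 = FBCH/A/- → run F
t=4: L0/L1/L2 = BCHG/AF/- → run B
t=5: L0/L1/L2 = BCHG/AF/- → run B
t=6: L0/L1/L2 = CHG/AFB/- → run C
t=7: L0/L1/L2 = CHG/AFB/- → run C
t=8: L0/L1/L2 = HG/AFBC/- → run H
t=9: L0/L1/L2 = HG/AFBC/- → run H
t=10: L0/L1/L2 = G/AFBCH/- → run G
t=11: L0/L1/L2 = G/AFBCH/- → run G
t=12: L0/L1/L2 = -/AFBCHG/- → run A
t=13: L0/L1/L2 = -/FBCHG/- → run F
t=14: L0/L1/L2 = -/FBCHG/- → run F
t=15: L0/L1/L2 = -/FBCHG/- → run F
t=16: L0/L1/L2 = -/FBCHG/- → run F
t=17: L0/L1/L2 = -/BCHG/F → run B
t=18: L0/L1/L2 = -/BCHG/F → run B
t=19: L0/L1/L2 = -/BCHG/F → run B
t=20: L0/L1/L2 = -/BCHG/F → run B
t=21: L0/L1/L2 = -/CHG/FB → run C
t=22: L0/L1/L2 = -/CHG/FB → run C
t=23: L0/L1/L2 = -/HG/FB → run H
t=24: L0/L1/L2 = -/HG/FB → run H
t=25: L0/L1/L2 = -/HG/FB → run H
t=26: L0/L1/L2 = -/HG/FB → run H
t=27: L0/L1/L2 = -/G/FBH → run G
t=28: L0/L1/L2 = -/G/FBH → run G
t=29: L0/L1/L2 = -/G/FBH → run G
t=30: L0/L1/L2 = -/-/FBH → run F
t=31: L0/L1/L2 = -/-/FBH → run F
t=32: L0/L1/L2 = -/-/BH → run B
t=33: L0/L1/L2 = -/-/BH → run B
t=34: L0/L1/L2 = -/-/H → run H
t=35: L0/L1/L2 = -/-/H → run H
t=36: (idle)
t=37: (idle)
t=38: (idle)
t=39: (idle)

context switches = 15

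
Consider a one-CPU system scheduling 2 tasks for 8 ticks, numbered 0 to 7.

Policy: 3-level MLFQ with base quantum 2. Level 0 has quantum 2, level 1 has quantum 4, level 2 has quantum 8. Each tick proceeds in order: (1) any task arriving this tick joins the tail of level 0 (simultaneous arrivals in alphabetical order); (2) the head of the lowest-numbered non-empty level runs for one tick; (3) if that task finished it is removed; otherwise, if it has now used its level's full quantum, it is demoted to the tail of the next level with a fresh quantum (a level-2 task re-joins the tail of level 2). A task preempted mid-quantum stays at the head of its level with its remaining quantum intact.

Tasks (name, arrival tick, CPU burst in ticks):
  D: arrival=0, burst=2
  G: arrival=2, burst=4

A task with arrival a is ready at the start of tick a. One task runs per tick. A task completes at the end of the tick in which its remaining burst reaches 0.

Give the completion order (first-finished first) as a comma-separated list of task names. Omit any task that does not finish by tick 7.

t=0: L0/L1/L2 = D/-/- → run D
t=1: L0/L1/L2 = D/-/- → run D
t=2: L0/L1/L2 = G/-/- → run G
t=3: L0/L1/L2 = G/-/- → run G
t=4: L0/L1/L2 = -/G/- → run G
t=5: L0/L1/L2 = -/G/- → run G
t=6: (idle)
t=7: (idle)

completion order = D, G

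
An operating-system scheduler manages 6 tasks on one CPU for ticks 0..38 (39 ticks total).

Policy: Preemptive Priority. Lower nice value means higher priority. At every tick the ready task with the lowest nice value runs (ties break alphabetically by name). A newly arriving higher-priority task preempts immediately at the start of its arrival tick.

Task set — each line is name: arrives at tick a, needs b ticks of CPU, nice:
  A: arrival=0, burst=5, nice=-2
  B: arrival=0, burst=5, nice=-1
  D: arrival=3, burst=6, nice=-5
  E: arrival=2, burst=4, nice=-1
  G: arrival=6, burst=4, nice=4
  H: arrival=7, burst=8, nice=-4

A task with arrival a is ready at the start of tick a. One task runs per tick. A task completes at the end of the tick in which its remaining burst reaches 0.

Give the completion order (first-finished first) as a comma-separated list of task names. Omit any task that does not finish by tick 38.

t=0: ready={A,B} → run A
t=1: ready={A,B} → run A
t=2: ready={A,B,E} → run A
t=3: ready={A,B,D,E} → run D
t=4: ready={A,B,D,E} → run D
t=5: ready={A,B,D,E} → run D
t=6: ready={A,B,D,E,G} → run D
t=7: ready={A,B,D,E,G,H} → run D
t=8: ready={A,B,D,E,G,H} → run D
t=9: ready={A,B,E,G,H} → run H
t=10: ready={A,B,E,G,H} → run H
t=11: ready={A,B,E,G,H} → run H
t=12: ready={A,B,E,G,H} → run H
t=13: ready={A,B,E,G,H} → run H
t=14: ready={A,B,E,G,H} → run H
t=15: ready={A,B,E,G,H} → run H
t=16: ready={A,B,E,G,H} → run H
t=17: ready={A,B,E,G} → run A
t=18: ready={A,B,E,G} → run A
t=19: ready={B,E,G} → run B
t=20: ready={B,E,G} → run B
t=21: ready={B,E,G} → run B
t=22: ready={B,E,G} → run B
t=23: ready={B,E,G} → run B
t=24: ready={E,G} → run E
t=25: ready={E,G} → run E
t=26: ready={E,G} → run E
t=27: ready={E,G} → run E
t=28: ready={G} → run G
t=29: ready={G} → run G
t=30: ready={G} → run G
t=31: ready={G} → run G
t=32: (idle)
t=33: (idle)
t=34: (idle)
t=35: (idle)
t=36: (idle)
t=37: (idle)
t=38: (idle)

completion order = D, H, A, B, E, G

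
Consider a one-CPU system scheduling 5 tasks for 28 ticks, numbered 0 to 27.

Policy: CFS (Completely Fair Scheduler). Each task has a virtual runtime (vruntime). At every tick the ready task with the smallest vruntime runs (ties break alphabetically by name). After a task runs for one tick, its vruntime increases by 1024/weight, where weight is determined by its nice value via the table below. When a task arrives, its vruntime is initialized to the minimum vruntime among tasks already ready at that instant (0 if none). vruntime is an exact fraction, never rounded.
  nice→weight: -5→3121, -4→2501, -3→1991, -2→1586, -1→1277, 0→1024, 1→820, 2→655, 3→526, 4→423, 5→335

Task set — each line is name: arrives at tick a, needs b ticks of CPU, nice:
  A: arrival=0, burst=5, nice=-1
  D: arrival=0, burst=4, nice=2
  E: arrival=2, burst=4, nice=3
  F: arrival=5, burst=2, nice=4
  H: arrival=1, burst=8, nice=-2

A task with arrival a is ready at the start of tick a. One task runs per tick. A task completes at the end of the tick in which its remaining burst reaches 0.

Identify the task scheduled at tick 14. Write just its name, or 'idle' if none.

t=0: vr[A=0 D=0] → run A
t=1: vr[A=1024/1277 D=0 H=0] → run D
t=2: vr[A=1024/1277 D=1024/655 E=0 H=0] → run E
t=3: vr[A=1024/1277 D=1024/655 E=512/263 H=0] → run H
t=4: vr[A=1024/1277 D=1024/655 E=512/263 H=512/793] → run H
t=5: vr[A=1024/1277 D=1024/655 E=512/263 F=1024/1277 H=1024/793] → run A
t=6: vr[A=2048/1277 D=1024/655 E=512/263 F=1024/1277 H=1024/793] → run F
t=7: vr[A=2048/1277 D=1024/655 E=512/263 F=1740800/540171 H=1024/793] → run H
t=8: vr[A=2048/1277 D=1024/655 E=512/263 F=1740800/540171 H=1536/793] → run D
t=9: vr[A=2048/1277 D=2048/655 E=512/263 F=1740800/540171 H=1536/793] → run A
t=10: vr[A=3072/1277 D=2048/655 E=512/263 F=1740800/540171 H=1536/793] → run H
t=11: vr[A=3072/1277 D=2048/655 E=512/263 F=1740800/540171 H=2048/793] → run E
t=12: vr[A=3072/1277 D=2048/655 E=1024/263 F=1740800/540171 H=2048/793] → run A
t=13: vr[A=4096/1277 D=2048/655 E=1024/263 F=1740800/540171 H=2048/793] → run H
t=14: vr[A=4096/1277 D=2048/655 E=1024/263 F=1740800/540171 H=2560/793] → run D
t=15: vr[A=4096/1277 D=3072/655 E=1024/263 F=1740800/540171 H=2560/793] → run A
t=16: vr[D=3072/655 E=1024/263 F=1740800/540171 H=2560/793] → run F
t=17: vr[D=3072/655 E=1024/263 H=2560/793] → run H
t=18: vr[D=3072/655 E=1024/263 H=3072/793] → run H
t=19: vr[D=3072/655 E=1024/263 H=3584/793] → run E
t=20: vr[D=3072/655 E=1536/263 H=3584/793] → run H
t=21: vr[D=3072/655 E=1536/263] → run D
t=22: vr[E=1536/263] → run E
t=23: (idle)
t=24: (idle)
t=25: (idle)
t=26: (idle)
t=27: (idle)

running at tick 14 = D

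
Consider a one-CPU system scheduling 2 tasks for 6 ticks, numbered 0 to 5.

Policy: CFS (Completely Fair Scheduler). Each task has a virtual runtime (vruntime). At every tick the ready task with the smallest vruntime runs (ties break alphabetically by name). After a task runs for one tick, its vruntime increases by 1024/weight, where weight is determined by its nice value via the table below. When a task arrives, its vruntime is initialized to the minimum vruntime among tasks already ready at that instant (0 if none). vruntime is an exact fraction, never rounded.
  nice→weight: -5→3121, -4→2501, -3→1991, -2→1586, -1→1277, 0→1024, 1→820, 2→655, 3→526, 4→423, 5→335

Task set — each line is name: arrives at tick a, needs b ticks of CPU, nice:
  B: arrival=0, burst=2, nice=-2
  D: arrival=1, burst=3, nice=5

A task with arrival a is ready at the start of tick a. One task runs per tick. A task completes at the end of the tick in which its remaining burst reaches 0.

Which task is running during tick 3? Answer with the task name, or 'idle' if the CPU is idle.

running at tick 3 = D

t=0: vr[B=0] → run B
t=1: vr[B=512/793 D=512/793] → run B
t=2: vr[D=512/793] → run D
t=3: vr[D=983552/265655] → run D
t=4: vr[D=1795584/265655] → run D
t=5: (idle)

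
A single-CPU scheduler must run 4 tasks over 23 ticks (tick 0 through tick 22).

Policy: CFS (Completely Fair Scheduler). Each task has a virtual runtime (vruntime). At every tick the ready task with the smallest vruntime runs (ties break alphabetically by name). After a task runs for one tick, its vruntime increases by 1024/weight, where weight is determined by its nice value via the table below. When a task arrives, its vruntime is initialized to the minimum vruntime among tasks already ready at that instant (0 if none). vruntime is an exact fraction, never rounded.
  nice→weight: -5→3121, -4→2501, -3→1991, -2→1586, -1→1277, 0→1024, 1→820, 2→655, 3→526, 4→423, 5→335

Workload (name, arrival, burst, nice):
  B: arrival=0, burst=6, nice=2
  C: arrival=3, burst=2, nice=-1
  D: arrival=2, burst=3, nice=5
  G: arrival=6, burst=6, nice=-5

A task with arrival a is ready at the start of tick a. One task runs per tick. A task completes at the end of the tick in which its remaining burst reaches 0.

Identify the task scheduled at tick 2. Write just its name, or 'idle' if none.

t=0: vr[B=0] → run B
t=1: vr[B=1024/655] → run B
t=2: vr[B=2048/655 D=2048/655] → run B
t=3: vr[B=3072/655 C=2048/655 D=2048/655] → run C
t=4: vr[B=3072/655 C=3286016/836435 D=2048/655] → run D
t=5: vr[B=3072/655 C=3286016/836435 D=54272/8777] → run C
t=6: vr[B=3072/655 D=54272/8777 G=3072/655] → run B
t=7: vr[B=4096/655 D=54272/8777 G=3072/655] → run G
t=8: vr[B=4096/655 D=54272/8777 G=10258432/2044255] → run G
t=9: vr[B=4096/655 D=54272/8777 G=10929152/2044255] → run G
t=10: vr[B=4096/655 D=54272/8777 G=11599872/2044255] → run G
t=11: vr[B=4096/655 D=54272/8777 G=12270592/2044255] → run G
t=12: vr[B=4096/655 D=54272/8777 G=12941312/2044255] → run D
t=13: vr[B=4096/655 D=405504/43885 G=12941312/2044255] → run B
t=14: vr[B=1024/131 D=405504/43885 G=12941312/2044255] → run G
t=15: vr[B=1024/131 D=405504/43885] → run B
t=16: vr[D=405504/43885] → run D
t=17: (idle)
t=18: (idle)
t=19: (idle)
t=20: (idle)
t=21: (idle)
t=22: (idle)

running at tick 2 = B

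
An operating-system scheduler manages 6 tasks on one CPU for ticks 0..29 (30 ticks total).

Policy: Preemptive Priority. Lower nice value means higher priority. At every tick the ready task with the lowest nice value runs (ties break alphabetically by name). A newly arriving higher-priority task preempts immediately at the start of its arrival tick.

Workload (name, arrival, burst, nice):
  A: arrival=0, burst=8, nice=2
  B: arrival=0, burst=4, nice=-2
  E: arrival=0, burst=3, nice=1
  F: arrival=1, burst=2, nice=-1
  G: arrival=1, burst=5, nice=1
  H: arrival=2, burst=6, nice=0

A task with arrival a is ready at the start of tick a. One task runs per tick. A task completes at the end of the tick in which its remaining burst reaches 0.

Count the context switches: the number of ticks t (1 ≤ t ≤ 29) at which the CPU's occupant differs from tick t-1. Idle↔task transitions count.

t=0: ready={A,B,E} → run B
t=1: ready={A,B,E,F,G} → run B
t=2: ready={A,B,E,F,G,H} → run B
t=3: ready={A,B,E,F,G,H} → run B
t=4: ready={A,E,F,G,H} → run F
t=5: ready={A,E,F,G,H} → run F
t=6: ready={A,E,G,H} → run H
t=7: ready={A,E,G,H} → run H
t=8: ready={A,E,G,H} → run H
t=9: ready={A,E,G,H} → run H
t=10: ready={A,E,G,H} → run H
t=11: ready={A,E,G,H} → run H
t=12: ready={A,E,G} → run E
t=13: ready={A,E,G} → run E
t=14: ready={A,E,G} → run E
t=15: ready={A,G} → run G
t=16: ready={A,G} → run G
t=17: ready={A,G} → run G
t=18: ready={A,G} → run G
t=19: ready={A,G} → run G
t=20: ready={A} → run A
t=21: ready={A} → run A
t=22: ready={A} → run A
t=23: ready={A} → run A
t=24: ready={A} → run A
t=25: ready={A} → run A
t=26: ready={A} → run A
t=27: ready={A} → run A
t=28: (idle)
t=29: (idle)

context switches = 6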